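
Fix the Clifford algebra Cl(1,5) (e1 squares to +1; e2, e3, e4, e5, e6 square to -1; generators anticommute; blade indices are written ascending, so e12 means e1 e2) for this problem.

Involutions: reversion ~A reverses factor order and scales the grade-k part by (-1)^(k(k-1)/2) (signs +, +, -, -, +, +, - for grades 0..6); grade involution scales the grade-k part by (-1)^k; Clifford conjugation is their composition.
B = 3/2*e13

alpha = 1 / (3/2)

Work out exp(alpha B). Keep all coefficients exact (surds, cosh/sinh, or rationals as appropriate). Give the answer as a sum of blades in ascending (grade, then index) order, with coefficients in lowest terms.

B^2 = (3/2)^2*(e13)^2 = 9/4*(+1) = 9/4 (a basis 2-blade squares to minus the product of its generators' squares).
B^2 = 9/4 — since the square is positive, the closed form is hyperbolic: l = 3/2, alpha*l = 1, so exp(alpha B) = cosh(1) + (sinh(1)/(3/2))*B = cosh(1) + (2*sinh(1)/3)*B.
Answer: cosh(1) + sinh(1)*e13


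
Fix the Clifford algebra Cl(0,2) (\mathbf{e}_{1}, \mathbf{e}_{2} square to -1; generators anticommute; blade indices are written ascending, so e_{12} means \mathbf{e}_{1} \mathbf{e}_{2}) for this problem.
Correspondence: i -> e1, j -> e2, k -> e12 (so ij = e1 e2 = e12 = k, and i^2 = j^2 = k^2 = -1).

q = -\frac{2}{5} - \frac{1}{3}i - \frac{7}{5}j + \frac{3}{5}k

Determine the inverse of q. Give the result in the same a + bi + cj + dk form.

In blades: q = -\frac{2}{5} - \frac{1}{3} e_{1} - \frac{7}{5} e_{2} + \frac{3}{5} e_{12}.
With qbar = -\frac{2}{5} + \frac{1}{3} e_{1} + \frac{7}{5} e_{2} - \frac{3}{5} e_{12} (scalar fixed, mapped units negated), q qbar = \frac{583}{225} (the sum of squared coefficients), so q^-1 = qbar / (\frac{583}{225}) = -\frac{90}{583} + \frac{75}{583} e_{1} + \frac{315}{583} e_{2} - \frac{135}{583} e_{12}; translating back:
Answer: -\frac{90}{583} + \frac{75}{583}i + \frac{315}{583}j - \frac{135}{583}k


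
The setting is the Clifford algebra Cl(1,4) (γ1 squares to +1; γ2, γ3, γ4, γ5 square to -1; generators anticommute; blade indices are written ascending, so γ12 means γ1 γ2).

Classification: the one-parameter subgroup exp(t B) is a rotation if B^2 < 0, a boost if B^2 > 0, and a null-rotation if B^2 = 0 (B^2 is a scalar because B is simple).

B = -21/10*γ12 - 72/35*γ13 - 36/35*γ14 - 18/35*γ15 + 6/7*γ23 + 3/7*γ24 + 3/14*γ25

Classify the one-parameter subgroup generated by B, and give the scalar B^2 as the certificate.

B^2 term by term: the squares give (-21/10)^2*(γ12)^2 + (-72/35)^2*(γ13)^2 + (-36/35)^2*(γ14)^2 + (-18/35)^2*(γ15)^2 + (6/7)^2*(γ23)^2 + (3/7)^2*(γ24)^2 + (3/14)^2*(γ25)^2 = 441/100*(+1) + 5184/1225*(+1) + 1296/1225*(+1) + 324/1225*(+1) + 36/49*(-1) + 9/49*(-1) + 9/196*(-1) = 9 (each basis 2-blade squares to minus the product of its generators' squares); cross terms between blades sharing an index anticommute and cancel; the commuting (index-disjoint) pairs give grade-4 terms 2*c*c'*(blade product), which cancel blade by blade — γ1234: 432/245 - 432/245 = 0; γ1235: 216/245 - 216/245 = 0; γ1245: 108/245 - 108/245 = 0 — confirming B is simple. So B^2 = 9.
Answer: boost, certificate B^2 = 9. The class reads off the invariant scalar 9 directly.


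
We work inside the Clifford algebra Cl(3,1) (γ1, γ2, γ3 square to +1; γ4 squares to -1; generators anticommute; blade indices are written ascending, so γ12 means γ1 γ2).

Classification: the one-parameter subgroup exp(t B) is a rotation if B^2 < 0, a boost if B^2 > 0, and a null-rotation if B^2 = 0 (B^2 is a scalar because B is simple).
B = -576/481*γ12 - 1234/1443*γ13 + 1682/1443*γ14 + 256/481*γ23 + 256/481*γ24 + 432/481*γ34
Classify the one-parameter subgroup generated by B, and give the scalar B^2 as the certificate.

B^2 term by term: the squares give (-576/481)^2*(γ12)^2 + (-1234/1443)^2*(γ13)^2 + (1682/1443)^2*(γ14)^2 + (256/481)^2*(γ23)^2 + (256/481)^2*(γ24)^2 + (432/481)^2*(γ34)^2 = 331776/231361*(-1) + 1522756/2082249*(-1) + 2829124/2082249*(+1) + 65536/231361*(-1) + 65536/231361*(+1) + 186624/231361*(+1) = 0 (each basis 2-blade squares to minus the product of its generators' squares); cross terms between blades sharing an index anticommute and cancel; the commuting (index-disjoint) pairs give grade-4 terms 2*c*c'*(blade product), which cancel blade by blade — γ1234: -497664/231361 + 631808/694083 + 861184/694083 = 0 — confirming B is simple. So B^2 = 0.
Answer: null-rotation, certificate B^2 = 0. The class reads off the invariant scalar 0 directly.


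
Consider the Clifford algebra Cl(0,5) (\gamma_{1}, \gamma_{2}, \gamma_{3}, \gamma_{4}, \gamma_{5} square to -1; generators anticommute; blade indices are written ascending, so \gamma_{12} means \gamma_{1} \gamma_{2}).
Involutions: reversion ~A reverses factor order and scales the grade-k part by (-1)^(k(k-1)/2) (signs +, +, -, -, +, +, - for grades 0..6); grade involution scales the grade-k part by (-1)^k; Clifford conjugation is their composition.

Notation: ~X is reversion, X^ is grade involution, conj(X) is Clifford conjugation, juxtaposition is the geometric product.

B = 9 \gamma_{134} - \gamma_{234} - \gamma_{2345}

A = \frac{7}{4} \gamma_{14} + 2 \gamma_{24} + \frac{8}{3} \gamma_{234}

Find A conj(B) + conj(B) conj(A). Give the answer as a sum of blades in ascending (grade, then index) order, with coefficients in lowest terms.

first term: -\frac{8}{3} + \frac{55}{4} \gamma_{3} - \frac{8}{3} \gamma_{5} + 24 \gamma_{12} - 2 \gamma_{35} + \frac{79}{4} \gamma_{123} + \frac{7}{4} \gamma_{1235}
second term: -\frac{8}{3} - \frac{55}{4} \gamma_{3} + \frac{8}{3} \gamma_{5} - 24 \gamma_{12} + 2 \gamma_{35} + \frac{79}{4} \gamma_{123} + \frac{7}{4} \gamma_{1235}
Answer: -\frac{16}{3} + \frac{79}{2} \gamma_{123} + \frac{7}{2} \gamma_{1235}


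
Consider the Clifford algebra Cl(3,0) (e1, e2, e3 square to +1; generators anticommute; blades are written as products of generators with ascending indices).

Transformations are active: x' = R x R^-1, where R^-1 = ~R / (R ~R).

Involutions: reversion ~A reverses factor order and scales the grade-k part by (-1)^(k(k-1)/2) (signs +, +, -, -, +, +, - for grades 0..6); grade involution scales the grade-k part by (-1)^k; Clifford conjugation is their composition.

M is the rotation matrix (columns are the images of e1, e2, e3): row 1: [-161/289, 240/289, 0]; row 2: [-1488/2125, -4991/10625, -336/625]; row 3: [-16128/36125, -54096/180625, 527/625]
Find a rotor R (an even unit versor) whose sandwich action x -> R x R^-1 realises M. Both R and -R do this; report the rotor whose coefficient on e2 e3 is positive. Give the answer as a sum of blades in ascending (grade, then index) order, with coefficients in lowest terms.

Method: write R = a + b12*e1 e2 + b13*e1 e3 + b23*e2 e3 with a^2 + b12^2 + b13^2 + b23^2 = 1 (so R^-1 = ~R). Expanding the columns R e_j ~R gives tr M = 4a^2 - 1 and, from the antisymmetric part, M21 - M12 = -4a*b12, M13 - M31 = 4a*b13, M32 - M23 = -4a*b23.
Here tr M = -33169/180625, so a^2 = (1 + tr M)/4 = 36864/180625 and a = ±192/425. Taking a = 192/425: M21 - M12 = -55296/36125, M13 - M31 = 16128/36125, M32 - M23 = 43008/180625, giving b12 = 72/85, b13 = 21/85, b23 = -56/425, i.e. R = 192/425 + 72/85*e1 e2 + 21/85*e1 e3 - 56/425*e2 e3.
Its e2 e3 coefficient is negative, so report the other preimage -R.
Answer: -192/425 - 72/85*e1 e2 - 21/85*e1 e3 + 56/425*e2 e3. Uniqueness: Spin(3) -> SO(3) maps R and -R to the same rotation of trace -33169/180625; fixing the sign of the e2 e3 coefficient removes the ambiguity.


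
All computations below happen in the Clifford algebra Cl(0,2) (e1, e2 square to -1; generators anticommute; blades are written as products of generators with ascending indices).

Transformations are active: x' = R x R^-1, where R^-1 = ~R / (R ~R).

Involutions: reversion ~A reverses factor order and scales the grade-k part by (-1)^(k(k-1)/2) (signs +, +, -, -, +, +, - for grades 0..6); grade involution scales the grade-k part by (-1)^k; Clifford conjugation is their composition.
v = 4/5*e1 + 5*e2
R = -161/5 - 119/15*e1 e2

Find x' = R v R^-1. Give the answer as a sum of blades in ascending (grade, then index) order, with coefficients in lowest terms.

~R = -161/5 + 119/15*e1 e2, and R ~R = 9898/9, so R^-1 = ~R / (9898/9).
R v = 1043/75*e1 - 12551/75*e2
Answer: -20381/12625*e1 + 60592/12625*e2


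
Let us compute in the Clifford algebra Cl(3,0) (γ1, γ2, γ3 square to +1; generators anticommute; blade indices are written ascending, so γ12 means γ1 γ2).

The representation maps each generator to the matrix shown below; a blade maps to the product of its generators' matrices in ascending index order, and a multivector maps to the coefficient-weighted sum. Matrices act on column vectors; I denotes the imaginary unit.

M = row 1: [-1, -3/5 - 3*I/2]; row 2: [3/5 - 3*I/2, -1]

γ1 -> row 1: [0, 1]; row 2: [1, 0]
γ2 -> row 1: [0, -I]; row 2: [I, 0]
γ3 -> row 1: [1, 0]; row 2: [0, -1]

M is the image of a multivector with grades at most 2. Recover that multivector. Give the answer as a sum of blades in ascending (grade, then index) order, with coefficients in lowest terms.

Method: 1, rho(γ1), rho(γ2), rho(γ3) form a trace-orthogonal basis of the 2x2 complex matrices (tr(X Y) = 2 if X = Y, else 0), so M = m0*1 + m1*rho(γ1) + m2*rho(γ2) + m3*rho(γ3) with m0 = tr(M)/2 = -1, m1 = tr(M rho(γ1))/2 = -3*I/2, m2 = tr(M rho(γ2))/2 = -3*I/5, m3 = tr(M rho(γ3))/2 = 0.
Multiplying table entries, the bivector images are rho(γ12) = I*rho(γ3), rho(γ13) = -I*rho(γ2), rho(γ23) = I*rho(γ1); with real blade coefficients the real parts of m0..m3 are the coefficients of 1, γ1, γ2, γ3 and the imaginary parts give the bivectors (γ23: Im m1, γ13: -Im m2, γ12: Im m3).
Answer: -1 + 3/5*γ13 - 3/2*γ23


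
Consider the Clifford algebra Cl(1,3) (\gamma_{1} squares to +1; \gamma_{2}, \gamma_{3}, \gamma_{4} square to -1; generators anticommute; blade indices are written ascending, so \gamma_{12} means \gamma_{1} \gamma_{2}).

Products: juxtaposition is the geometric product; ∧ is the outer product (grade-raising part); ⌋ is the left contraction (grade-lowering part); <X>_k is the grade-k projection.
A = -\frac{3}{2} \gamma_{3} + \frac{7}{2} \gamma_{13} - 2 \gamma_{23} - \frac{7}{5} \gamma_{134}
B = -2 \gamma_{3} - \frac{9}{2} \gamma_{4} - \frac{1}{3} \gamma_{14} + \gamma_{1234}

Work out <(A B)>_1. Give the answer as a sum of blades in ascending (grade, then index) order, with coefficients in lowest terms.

step 1: -3 + 7 \gamma_{1} - \frac{13}{5} \gamma_{2} - \frac{7}{15} \gamma_{3} - \frac{63}{10} \gamma_{13} + \frac{24}{5} \gamma_{14} - \frac{7}{2} \gamma_{24} + \frac{95}{12} \gamma_{34} + \frac{3}{2} \gamma_{124} - \frac{65}{4} \gamma_{134} + 9 \gamma_{234} + \frac{2}{3} \gamma_{1234}
step 2: 7 \gamma_{1} - \frac{13}{5} \gamma_{2} - \frac{7}{15} \gamma_{3}
Answer: 7 \gamma_{1} - \frac{13}{5} \gamma_{2} - \frac{7}{15} \gamma_{3}


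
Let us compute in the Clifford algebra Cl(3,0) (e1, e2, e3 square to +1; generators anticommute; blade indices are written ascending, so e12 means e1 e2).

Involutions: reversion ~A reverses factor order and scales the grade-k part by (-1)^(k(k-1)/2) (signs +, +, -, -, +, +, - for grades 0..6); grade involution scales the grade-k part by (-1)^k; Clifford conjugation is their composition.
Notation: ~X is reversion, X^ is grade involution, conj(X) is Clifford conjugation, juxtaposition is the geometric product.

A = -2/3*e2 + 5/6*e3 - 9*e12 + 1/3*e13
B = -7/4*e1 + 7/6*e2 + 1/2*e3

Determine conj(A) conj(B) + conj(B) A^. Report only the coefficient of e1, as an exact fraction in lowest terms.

first term: -13/36 - 31/3*e1 - 63/4*e2 + 7/12*e3 - 7/6*e12 + 35/24*e13 - 47/36*e23 - 44/9*e123
second term: -13/36 - 31/3*e1 - 63/4*e2 + 7/12*e3 + 7/6*e12 - 35/24*e13 + 47/36*e23 + 44/9*e123
Answer: -62/3


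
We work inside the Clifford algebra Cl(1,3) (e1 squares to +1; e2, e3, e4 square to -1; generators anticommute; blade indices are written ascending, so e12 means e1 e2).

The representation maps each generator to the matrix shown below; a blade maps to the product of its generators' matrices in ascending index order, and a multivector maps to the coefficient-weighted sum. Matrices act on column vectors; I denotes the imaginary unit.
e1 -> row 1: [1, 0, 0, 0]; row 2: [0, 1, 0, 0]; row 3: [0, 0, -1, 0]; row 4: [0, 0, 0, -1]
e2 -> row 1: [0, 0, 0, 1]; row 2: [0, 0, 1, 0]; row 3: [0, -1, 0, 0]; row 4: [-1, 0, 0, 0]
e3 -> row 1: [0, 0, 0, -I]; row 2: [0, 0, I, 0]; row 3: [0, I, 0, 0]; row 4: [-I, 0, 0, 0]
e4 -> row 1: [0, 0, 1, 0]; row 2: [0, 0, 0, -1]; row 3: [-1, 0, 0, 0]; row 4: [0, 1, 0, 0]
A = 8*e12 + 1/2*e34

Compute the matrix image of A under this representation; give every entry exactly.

Bivector images (products of the table entries): rho(e12) = rho(e1)rho(e2) = row 1: [0, 0, 0, 1]; row 2: [0, 0, 1, 0]; row 3: [0, 1, 0, 0]; row 4: [1, 0, 0, 0]; rho(e34) = rho(e3)rho(e4) = row 1: [0, -I, 0, 0]; row 2: [-I, 0, 0, 0]; row 3: [0, 0, 0, -I]; row 4: [0, 0, -I, 0].
M = (8)*rho(e12) + (1/2)*rho(e34), summed entrywise:
Answer: row 1: [0, -I/2, 0, 8]; row 2: [-I/2, 0, 8, 0]; row 3: [0, 8, 0, -I/2]; row 4: [8, 0, -I/2, 0]


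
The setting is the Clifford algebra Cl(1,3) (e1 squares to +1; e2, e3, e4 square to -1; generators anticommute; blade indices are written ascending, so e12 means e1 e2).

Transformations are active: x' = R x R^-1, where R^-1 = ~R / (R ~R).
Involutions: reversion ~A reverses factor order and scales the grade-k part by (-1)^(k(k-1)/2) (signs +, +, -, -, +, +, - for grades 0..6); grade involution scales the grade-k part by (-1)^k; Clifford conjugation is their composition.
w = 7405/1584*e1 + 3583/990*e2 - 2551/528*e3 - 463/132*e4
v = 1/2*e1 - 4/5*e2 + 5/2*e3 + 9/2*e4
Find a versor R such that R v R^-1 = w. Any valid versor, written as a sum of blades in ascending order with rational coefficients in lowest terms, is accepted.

Sketch: the shared square -2689/100 makes R = v + w = 8197/1584*e1 + 2791/990*e2 - 1231/528*e3 + 131/132*e4 the natural versor; its sandwich fixes that direction, negates (v - w)/2, and sends v to w.
Answer: 8197/1584*e1 + 2791/990*e2 - 1231/528*e3 + 131/132*e4


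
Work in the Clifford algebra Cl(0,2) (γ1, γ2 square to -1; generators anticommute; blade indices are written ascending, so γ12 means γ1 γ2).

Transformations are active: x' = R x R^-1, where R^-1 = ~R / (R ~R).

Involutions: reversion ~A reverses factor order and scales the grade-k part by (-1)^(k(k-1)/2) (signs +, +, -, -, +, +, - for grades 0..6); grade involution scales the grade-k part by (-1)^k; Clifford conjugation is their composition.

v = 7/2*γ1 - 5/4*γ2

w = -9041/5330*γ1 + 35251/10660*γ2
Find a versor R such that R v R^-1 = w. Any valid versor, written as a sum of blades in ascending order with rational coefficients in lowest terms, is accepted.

Take R = v + w = 4807/2665*γ1 + 10963/5330*γ2. Because q(v) = q(w) = -221/16, conjugation by R sends v exactly to w.
Answer: 4807/2665*γ1 + 10963/5330*γ2


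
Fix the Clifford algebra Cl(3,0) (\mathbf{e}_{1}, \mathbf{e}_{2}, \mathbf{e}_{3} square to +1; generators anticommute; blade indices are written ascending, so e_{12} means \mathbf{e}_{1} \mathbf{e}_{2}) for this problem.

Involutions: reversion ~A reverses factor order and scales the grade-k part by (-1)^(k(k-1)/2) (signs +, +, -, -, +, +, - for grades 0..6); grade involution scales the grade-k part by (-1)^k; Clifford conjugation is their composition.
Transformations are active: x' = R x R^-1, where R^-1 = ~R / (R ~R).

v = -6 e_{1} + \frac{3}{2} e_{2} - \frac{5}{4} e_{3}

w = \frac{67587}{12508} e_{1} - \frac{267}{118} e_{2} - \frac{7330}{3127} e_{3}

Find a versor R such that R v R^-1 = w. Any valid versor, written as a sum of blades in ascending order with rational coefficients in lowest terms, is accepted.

The midline construction: v and w both square to \frac{637}{16}, so reflecting in their sum -\frac{7461}{12508} e_{1} - \frac{45}{59} e_{2} - \frac{44955}{12508} e_{3} exchanges them.
Answer: -\frac{7461}{12508} e_{1} - \frac{45}{59} e_{2} - \frac{44955}{12508} e_{3}


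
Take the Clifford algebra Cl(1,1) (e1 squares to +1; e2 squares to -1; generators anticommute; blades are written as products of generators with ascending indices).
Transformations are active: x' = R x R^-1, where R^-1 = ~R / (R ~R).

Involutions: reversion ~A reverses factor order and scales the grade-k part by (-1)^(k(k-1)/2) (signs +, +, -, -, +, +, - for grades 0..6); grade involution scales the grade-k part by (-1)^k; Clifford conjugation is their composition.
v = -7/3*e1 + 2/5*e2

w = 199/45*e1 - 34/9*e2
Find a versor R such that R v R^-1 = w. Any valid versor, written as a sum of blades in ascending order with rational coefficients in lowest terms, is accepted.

Construction: equal norms (both 1189/225) license R = v + w = 94/45*e1 - 152/45*e2 — nothing changes along that direction, while (v - w)/2 changes sign, so v maps onto w.
Answer: 94/45*e1 - 152/45*e2


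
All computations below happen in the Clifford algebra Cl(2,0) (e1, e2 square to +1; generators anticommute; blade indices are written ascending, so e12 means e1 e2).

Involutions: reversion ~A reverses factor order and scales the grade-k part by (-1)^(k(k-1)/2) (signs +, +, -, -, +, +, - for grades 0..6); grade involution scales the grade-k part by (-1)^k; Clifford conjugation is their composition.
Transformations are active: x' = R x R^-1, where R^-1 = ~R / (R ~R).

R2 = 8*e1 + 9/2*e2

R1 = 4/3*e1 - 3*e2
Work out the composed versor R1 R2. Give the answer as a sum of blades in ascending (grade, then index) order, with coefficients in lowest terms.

Distribute over the terms of R1 (each basis-blade product reordered to ascending indices, repeated generators contracted through their squares):
(4/3*e1) R2 = 32/3 + 6*e12
(-3*e2) R2 = -27/2 + 24*e12
Summing the partial products and collecting blades:
Answer: -17/6 + 30*e12


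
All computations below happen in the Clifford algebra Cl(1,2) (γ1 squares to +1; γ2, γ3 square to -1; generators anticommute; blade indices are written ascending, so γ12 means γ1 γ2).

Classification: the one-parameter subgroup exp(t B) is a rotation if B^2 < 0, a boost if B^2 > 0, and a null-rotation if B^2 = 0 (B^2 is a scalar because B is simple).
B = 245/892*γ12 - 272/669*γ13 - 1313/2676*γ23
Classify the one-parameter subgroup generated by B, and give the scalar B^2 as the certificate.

B^2 term by term: the squares give (245/892)^2*(γ12)^2 + (-272/669)^2*(γ13)^2 + (-1313/2676)^2*(γ23)^2 = 60025/795664*(+1) + 73984/447561*(+1) + 1723969/7160976*(-1) = 0 (each basis 2-blade squares to minus the product of its generators' squares); cross terms between blades sharing an index anticommute and cancel. So B^2 = 0.
Answer: null-rotation, certificate B^2 = 0. One invariant decides it: the square 0 survives every conjugation, and its sign is exactly the classification.


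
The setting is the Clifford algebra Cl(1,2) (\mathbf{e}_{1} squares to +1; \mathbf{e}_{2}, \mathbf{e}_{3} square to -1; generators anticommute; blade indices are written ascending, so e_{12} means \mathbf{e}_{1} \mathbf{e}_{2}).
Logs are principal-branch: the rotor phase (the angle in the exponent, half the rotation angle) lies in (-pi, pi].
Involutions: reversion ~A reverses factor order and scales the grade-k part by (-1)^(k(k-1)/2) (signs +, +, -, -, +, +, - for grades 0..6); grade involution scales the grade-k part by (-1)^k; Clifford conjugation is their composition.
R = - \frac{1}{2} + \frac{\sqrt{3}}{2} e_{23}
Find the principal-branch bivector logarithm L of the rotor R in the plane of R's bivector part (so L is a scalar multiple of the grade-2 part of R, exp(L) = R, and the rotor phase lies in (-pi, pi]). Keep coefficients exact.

The scalar part of R is - \frac{1}{2}, and that scalar determines the rotor phase on the principal branch; recovering the unit plane as bivector-part over sine of the phase gives L = phase * plane.
Concretely: cos(phase) = - \frac{1}{2} gives phase = ±\frac{2 \pi}{3}, and since phase/sin(phase) is even the sign is immaterial: L = (phase/sin(phase)) * <R>_2 = (\frac{4 \sqrt{3} \pi}{9}) * <R>_2.
Answer: \frac{2 \pi}{3} e_{23}


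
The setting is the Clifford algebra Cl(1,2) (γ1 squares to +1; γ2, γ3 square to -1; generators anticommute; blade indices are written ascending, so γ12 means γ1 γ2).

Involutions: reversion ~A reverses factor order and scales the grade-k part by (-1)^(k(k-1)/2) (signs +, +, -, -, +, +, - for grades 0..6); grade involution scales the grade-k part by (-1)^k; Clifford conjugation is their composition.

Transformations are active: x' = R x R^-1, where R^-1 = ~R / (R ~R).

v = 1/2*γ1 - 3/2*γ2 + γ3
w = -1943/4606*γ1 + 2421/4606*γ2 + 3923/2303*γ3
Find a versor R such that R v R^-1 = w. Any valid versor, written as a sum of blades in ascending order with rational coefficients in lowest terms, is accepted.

Reasoning: v^2 = w^2 = -3 since conjugation preserves the quadratic form; R = v + w = 180/2303*γ1 - 2244/2303*γ2 + 6226/2303*γ3 is then valid when invertible, keeping its own part and reversing (v - w)/2.
Answer: 180/2303*γ1 - 2244/2303*γ2 + 6226/2303*γ3


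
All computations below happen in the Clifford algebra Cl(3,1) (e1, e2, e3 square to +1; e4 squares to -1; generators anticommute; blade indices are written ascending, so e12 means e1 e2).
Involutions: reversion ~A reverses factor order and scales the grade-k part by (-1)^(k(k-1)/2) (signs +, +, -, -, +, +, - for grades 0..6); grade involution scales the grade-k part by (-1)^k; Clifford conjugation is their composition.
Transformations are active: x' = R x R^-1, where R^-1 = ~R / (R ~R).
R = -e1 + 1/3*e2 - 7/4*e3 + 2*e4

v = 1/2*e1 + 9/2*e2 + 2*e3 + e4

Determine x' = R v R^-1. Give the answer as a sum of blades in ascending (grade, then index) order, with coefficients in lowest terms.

~R = -e1 + 1/3*e2 - 7/4*e3 + 2*e4, and R ~R = 25/144, so R^-1 = ~R / (25/144).
R v = -9/2 - 14/3*e12 - 9/8*e13 - 2*e14 + 205/24*e23 - 26/3*e24 - 23/4*e34
Answer: 2567/50*e1 - 1089/50*e2 + 2218/25*e3 - 2617/25*e4


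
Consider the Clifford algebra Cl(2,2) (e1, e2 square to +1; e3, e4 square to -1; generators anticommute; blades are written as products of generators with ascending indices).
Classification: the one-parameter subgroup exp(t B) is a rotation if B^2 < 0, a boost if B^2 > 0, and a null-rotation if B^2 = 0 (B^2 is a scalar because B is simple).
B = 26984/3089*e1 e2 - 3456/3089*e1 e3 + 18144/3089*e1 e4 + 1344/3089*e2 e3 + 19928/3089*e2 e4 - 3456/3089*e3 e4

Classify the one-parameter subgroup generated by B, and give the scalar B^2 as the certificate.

B^2 term by term: the squares give (26984/3089)^2*(e1 e2)^2 + (-3456/3089)^2*(e1 e3)^2 + (18144/3089)^2*(e1 e4)^2 + (1344/3089)^2*(e2 e3)^2 + (19928/3089)^2*(e2 e4)^2 + (-3456/3089)^2*(e3 e4)^2 = 728136256/9541921*(-1) + 11943936/9541921*(+1) + 329204736/9541921*(+1) + 1806336/9541921*(+1) + 397125184/9541921*(+1) + 11943936/9541921*(-1) = 0 (each basis 2-blade squares to minus the product of its generators' squares); cross terms between blades sharing an index anticommute and cancel; the commuting (index-disjoint) pairs give grade-4 terms 2*c*c'*(blade product), which cancel blade by blade — e1 e2 e3 e4: -186513408/9541921 + 137742336/9541921 + 48771072/9541921 = 0 — confirming B is simple. So B^2 = 0.
Answer: null-rotation, certificate B^2 = 0. Note: conjugating B changes its blade decomposition but never the scalar B^2 = 0, whose sign settles the classification.


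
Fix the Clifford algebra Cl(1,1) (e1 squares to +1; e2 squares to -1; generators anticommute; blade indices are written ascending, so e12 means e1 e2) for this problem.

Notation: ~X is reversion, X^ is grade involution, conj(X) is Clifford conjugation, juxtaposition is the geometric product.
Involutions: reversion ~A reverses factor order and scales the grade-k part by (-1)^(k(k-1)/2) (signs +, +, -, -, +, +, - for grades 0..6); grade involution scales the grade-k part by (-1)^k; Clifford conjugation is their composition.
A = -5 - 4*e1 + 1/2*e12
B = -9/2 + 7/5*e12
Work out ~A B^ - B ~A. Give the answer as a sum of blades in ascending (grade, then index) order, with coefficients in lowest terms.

first term: 109/5 + 18*e1 - 28/5*e2 - 19/4*e12
second term: 109/5 + 18*e1 + 28/5*e2 - 19/4*e12
Answer: -56/5*e2


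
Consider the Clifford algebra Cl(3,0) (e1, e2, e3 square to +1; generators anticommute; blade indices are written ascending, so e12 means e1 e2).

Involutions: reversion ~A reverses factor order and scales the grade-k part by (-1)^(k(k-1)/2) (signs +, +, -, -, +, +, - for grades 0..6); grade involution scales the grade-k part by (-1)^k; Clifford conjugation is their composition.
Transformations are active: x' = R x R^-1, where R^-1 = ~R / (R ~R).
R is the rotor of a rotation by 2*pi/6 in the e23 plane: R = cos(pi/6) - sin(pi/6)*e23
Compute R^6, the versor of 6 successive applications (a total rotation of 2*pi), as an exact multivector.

The rotor phase is half the rotation angle and phases add under composition, so 6 steps in the e23 plane accumulate phase 6*(pi/6) = pi: R^6 = cos(pi) - sin(pi)*e23.
cos(pi) = -1 and sin(pi) = 0, so R^6 = -1. The total rotation 2*pi is 1 full turn, so every vector returns to itself, yet the rotor is -1, on the OTHER sheet of the double cover (an odd number of 2*pi turns).
Answer: -1


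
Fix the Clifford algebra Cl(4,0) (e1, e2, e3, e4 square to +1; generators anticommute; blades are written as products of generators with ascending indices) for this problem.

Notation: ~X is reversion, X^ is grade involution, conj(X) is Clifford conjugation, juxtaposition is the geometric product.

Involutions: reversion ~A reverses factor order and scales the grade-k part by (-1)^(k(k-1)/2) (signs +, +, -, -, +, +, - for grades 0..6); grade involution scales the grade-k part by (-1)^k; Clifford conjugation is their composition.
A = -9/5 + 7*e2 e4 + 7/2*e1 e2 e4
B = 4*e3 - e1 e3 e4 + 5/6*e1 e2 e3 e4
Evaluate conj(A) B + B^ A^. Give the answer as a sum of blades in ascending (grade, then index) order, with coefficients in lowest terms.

first term: -257/60*e3 - 35/6*e1 e3 + 7/2*e2 e3 - 7*e1 e2 e3 + 9/5*e1 e3 e4 + 28*e2 e3 e4 - 31/2*e1 e2 e3 e4
second term: 607/60*e3 + 35/6*e1 e3 - 7/2*e2 e3 + 7*e1 e2 e3 - 9/5*e1 e3 e4 + 28*e2 e3 e4 + 25/2*e1 e2 e3 e4
Answer: 35/6*e3 + 56*e2 e3 e4 - 3*e1 e2 e3 e4


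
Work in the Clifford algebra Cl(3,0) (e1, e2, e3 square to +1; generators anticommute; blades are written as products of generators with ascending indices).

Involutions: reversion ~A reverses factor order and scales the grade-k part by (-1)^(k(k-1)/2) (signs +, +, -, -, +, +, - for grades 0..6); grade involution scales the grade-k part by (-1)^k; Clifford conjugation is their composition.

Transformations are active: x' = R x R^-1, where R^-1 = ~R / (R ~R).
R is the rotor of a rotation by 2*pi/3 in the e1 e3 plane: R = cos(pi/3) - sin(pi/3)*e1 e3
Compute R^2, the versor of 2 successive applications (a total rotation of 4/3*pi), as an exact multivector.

The rotor phase is half the rotation angle and phases add under composition, so 2 steps in the e1 e3 plane accumulate phase 2*(pi/3) = 2*pi/3: R^2 = cos(2*pi/3) - sin(2*pi/3)*e1 e3.
cos(2*pi/3) = -1/2 and sin(2*pi/3) = sqrt(3)/2, so R^2 = -1/2 - sqrt(3)/2*e1 e3. The net rotation is 4/3*pi; the rotor keeps the half-angle phase exactly.
Answer: -1/2 - sqrt(3)/2*e1 e3


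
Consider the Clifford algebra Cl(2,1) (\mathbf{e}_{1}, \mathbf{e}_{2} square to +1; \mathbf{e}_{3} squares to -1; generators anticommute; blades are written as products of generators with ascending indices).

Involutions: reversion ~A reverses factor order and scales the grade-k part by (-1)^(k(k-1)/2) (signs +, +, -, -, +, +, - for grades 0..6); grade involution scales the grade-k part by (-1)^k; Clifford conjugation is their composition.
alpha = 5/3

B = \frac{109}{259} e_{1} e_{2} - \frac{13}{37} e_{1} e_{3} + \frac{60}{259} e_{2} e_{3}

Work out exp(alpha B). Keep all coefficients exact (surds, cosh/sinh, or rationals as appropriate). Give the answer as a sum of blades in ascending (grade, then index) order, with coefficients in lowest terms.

B^2 term by term: the squares give (\frac{109}{259})^2*(e_{1} e_{2})^2 + (-\frac{13}{37})^2*(e_{1} e_{3})^2 + (\frac{60}{259})^2*(e_{2} e_{3})^2 = \frac{11881}{67081}*(-1) + \frac{169}{1369}*(+1) + \frac{3600}{67081}*(+1) = 0 (each basis 2-blade squares to minus the product of its generators' squares); cross terms between blades sharing an index anticommute and cancel. So B^2 = 0.
B^2 = 0, so the series truncates immediately: exp(alpha B) = 1 + alpha B (parabolic case).
Answer: 1 + \frac{545}{777} e_{1} e_{2} - \frac{65}{111} e_{1} e_{3} + \frac{100}{259} e_{2} e_{3}


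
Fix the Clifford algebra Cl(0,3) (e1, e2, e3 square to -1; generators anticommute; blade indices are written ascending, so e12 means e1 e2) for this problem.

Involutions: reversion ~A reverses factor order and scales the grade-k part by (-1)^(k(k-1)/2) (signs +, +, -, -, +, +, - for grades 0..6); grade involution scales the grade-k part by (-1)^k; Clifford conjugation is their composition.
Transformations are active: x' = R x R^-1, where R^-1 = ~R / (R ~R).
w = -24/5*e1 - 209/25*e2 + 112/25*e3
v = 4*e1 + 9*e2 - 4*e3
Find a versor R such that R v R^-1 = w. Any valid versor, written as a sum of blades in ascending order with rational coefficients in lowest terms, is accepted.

Construction: equal norms (both -113) license R = v + w = -4/5*e1 + 16/25*e2 + 12/25*e3 — nothing changes along that direction, while (v - w)/2 changes sign, so v maps onto w.
Answer: -4/5*e1 + 16/25*e2 + 12/25*e3


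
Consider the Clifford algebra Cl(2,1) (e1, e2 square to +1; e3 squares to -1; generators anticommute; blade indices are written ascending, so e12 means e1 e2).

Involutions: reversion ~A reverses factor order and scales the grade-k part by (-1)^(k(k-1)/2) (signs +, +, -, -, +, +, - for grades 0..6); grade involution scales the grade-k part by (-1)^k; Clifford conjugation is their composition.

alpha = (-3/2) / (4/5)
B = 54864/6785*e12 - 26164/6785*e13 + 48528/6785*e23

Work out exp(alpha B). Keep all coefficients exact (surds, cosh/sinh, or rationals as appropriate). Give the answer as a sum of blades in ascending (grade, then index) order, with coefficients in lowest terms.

B^2 term by term: the squares give (54864/6785)^2*(e12)^2 + (-26164/6785)^2*(e13)^2 + (48528/6785)^2*(e23)^2 = 3010058496/46036225*(-1) + 684554896/46036225*(+1) + 2354966784/46036225*(+1) = 16/25 (each basis 2-blade squares to minus the product of its generators' squares); cross terms between blades sharing an index anticommute and cancel. So B^2 = 16/25.
B^2 = 16/25 — the positive square puts this in the hyperbolic regime; l = 4/5, alpha*l = -3/2, so exp(alpha B) = cosh(-3/2) + (sinh(-3/2)/(4/5))*B = cosh(3/2) + (-5*sinh(3/2)/4)*B.
Answer: cosh(3/2) - 13716*sinh(3/2)/1357*e12 + 6541*sinh(3/2)/1357*e13 - 12132*sinh(3/2)/1357*e23


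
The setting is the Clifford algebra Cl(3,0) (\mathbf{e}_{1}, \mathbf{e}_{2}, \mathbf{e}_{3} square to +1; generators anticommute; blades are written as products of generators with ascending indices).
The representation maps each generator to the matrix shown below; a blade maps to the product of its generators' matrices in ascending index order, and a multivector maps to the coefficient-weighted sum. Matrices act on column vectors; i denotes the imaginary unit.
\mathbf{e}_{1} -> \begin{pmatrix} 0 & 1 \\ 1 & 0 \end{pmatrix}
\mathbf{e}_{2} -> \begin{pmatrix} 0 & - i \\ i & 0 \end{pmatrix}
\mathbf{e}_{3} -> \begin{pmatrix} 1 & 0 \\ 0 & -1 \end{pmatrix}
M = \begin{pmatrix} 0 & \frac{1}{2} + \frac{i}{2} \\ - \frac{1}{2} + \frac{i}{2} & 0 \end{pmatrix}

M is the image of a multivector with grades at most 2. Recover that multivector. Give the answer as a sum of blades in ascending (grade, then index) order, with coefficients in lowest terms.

Method: 1, rho(e_{1}), rho(e_{2}), rho(e_{3}) form a trace-orthogonal basis of the 2x2 complex matrices (tr(X Y) = 2 if X = Y, else 0), so M = m0*1 + m1*rho(e_{1}) + m2*rho(e_{2}) + m3*rho(e_{3}) with m0 = tr(M)/2 = 0, m1 = tr(M rho(e_{1}))/2 = \frac{i}{2}, m2 = tr(M rho(e_{2}))/2 = \frac{i}{2}, m3 = tr(M rho(e_{3}))/2 = 0.
Multiplying table entries, the bivector images are rho(e_{1} e_{2}) = i*rho(e_{3}), rho(e_{1} e_{3}) = -i*rho(e_{2}), rho(e_{2} e_{3}) = i*rho(e_{1}); with real blade coefficients the real parts of m0..m3 are the coefficients of 1, e_{1}, e_{2}, e_{3} and the imaginary parts give the bivectors (e_{2} e_{3}: Im m1, e_{1} e_{3}: -Im m2, e_{1} e_{2}: Im m3).
Answer: -\frac{1}{2} e_{1} e_{3} + \frac{1}{2} e_{2} e_{3}


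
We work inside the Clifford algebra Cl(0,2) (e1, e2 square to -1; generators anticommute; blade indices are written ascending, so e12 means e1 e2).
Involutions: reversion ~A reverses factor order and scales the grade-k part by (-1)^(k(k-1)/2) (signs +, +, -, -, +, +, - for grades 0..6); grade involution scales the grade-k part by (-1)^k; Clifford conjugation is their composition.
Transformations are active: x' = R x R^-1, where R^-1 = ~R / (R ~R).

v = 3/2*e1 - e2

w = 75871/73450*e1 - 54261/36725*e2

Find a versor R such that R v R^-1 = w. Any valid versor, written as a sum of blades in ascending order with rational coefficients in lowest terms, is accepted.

Here q(v) = q(w) = -13/4; the classical choice R = v + w = 93023/36725*e1 - 90986/36725*e2 then realises v -> w under the sandwich.
Answer: 93023/36725*e1 - 90986/36725*e2


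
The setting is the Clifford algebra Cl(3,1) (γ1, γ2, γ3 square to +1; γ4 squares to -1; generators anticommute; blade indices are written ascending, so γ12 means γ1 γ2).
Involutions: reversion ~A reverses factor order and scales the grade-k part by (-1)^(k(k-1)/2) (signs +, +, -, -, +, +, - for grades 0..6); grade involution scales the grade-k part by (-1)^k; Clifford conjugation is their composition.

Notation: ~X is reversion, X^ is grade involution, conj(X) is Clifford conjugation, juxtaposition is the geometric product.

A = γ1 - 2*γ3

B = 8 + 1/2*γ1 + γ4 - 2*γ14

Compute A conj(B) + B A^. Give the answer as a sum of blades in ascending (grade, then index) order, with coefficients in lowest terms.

first term: -1/2 + 8*γ1 - 16*γ3 + 2*γ4 - γ13 - γ14 + 2*γ34 + 4*γ134
second term: -1/2 - 8*γ1 + 16*γ3 - 2*γ4 + γ13 + γ14 - 2*γ34 + 4*γ134
Answer: -1 + 8*γ134


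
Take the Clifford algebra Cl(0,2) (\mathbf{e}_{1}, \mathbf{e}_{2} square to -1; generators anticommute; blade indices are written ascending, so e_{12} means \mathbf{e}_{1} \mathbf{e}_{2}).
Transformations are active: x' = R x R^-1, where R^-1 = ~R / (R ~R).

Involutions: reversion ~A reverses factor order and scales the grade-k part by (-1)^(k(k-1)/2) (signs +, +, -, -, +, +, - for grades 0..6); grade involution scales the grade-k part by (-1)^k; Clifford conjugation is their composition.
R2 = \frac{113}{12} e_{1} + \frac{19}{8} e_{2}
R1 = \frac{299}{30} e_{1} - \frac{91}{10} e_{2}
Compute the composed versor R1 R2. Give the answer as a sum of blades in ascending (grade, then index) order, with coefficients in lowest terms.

Distribute over the terms of R1 (each basis-blade product reordered to ascending indices, repeated generators contracted through their squares):
(\frac{299}{30} e_{1}) R2 = -\frac{33787}{360} + \frac{5681}{240} e_{12}
(-\frac{91}{10} e_{2}) R2 = \frac{1729}{80} + \frac{10283}{120} e_{12}
Summing the partial products and collecting blades:
Answer: -\frac{52013}{720} + \frac{8749}{80} e_{12}


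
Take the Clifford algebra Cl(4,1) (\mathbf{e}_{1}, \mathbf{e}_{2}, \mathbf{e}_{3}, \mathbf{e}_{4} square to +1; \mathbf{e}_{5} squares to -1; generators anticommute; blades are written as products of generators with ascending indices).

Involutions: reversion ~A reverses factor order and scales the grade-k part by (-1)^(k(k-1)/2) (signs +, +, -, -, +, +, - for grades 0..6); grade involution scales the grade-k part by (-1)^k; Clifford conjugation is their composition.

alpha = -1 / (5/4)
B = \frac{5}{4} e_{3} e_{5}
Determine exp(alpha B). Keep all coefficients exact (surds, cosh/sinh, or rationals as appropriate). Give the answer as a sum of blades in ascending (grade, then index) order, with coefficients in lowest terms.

B^2 = (\frac{5}{4})^2*(e_{3} e_{5})^2 = \frac{25}{16}*(+1) = \frac{25}{16} (a basis 2-blade squares to minus the product of its generators' squares).
B^2 = \frac{25}{16} — the positive square puts this in the hyperbolic regime; l = \frac{5}{4}, alpha*l = -1, so exp(alpha B) = cosh(-1) + (sinh(-1)/(\frac{5}{4}))*B = \cosh{\left(1 \right)} + (- \frac{4 \sinh{\left(1 \right)}}{5})*B.
Answer: \cosh{\left(1 \right)} - \sinh{\left(1 \right)} e_{3} e_{5}


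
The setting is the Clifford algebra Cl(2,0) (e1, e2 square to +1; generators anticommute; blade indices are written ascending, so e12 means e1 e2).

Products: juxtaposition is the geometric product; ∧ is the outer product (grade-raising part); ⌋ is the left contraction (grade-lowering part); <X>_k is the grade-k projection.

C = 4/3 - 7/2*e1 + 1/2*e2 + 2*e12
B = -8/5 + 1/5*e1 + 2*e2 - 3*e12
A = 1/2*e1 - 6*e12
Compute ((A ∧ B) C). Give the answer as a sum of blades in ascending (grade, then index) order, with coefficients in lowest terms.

step 1: -4/5*e1 + 53/5*e12
step 2: -92/5 + 127/30*e1 + 71/2*e2 + 206/15*e12
Answer: -92/5 + 127/30*e1 + 71/2*e2 + 206/15*e12


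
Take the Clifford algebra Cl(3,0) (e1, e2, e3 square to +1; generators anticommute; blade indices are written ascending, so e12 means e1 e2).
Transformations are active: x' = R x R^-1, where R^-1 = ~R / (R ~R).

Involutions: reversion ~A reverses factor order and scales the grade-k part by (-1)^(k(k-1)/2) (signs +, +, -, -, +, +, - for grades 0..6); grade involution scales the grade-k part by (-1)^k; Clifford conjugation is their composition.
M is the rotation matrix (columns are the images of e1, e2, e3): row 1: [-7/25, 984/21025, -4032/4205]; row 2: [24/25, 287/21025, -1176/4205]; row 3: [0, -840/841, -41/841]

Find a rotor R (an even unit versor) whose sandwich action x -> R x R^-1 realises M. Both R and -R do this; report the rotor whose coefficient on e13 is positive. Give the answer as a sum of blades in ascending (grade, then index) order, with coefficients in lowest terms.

Method: write R = a + b12*e12 + b13*e13 + b23*e23 with a^2 + b12^2 + b13^2 + b23^2 = 1 (so R^-1 = ~R). Expanding the columns R e_j ~R gives tr M = 4a^2 - 1 and, from the antisymmetric part, M21 - M12 = -4a*b12, M13 - M31 = 4a*b13, M32 - M23 = -4a*b23.
Here tr M = -265/841, so a^2 = (1 + tr M)/4 = 144/841 and a = ±12/29. Taking a = 12/29: M21 - M12 = 768/841, M13 - M31 = -4032/4205, M32 - M23 = -3024/4205, giving b12 = -16/29, b13 = -84/145, b23 = 63/145, i.e. R = 12/29 - 16/29*e12 - 84/145*e13 + 63/145*e23.
Its e13 coefficient is negative, so report the other preimage -R.
Answer: -12/29 + 16/29*e12 + 84/145*e13 - 63/145*e23. Why the constraint matters: R and -R act identically through the sandwich — M has trace -265/841 either way — so only the sign condition on e13 picks one of the two preimages.


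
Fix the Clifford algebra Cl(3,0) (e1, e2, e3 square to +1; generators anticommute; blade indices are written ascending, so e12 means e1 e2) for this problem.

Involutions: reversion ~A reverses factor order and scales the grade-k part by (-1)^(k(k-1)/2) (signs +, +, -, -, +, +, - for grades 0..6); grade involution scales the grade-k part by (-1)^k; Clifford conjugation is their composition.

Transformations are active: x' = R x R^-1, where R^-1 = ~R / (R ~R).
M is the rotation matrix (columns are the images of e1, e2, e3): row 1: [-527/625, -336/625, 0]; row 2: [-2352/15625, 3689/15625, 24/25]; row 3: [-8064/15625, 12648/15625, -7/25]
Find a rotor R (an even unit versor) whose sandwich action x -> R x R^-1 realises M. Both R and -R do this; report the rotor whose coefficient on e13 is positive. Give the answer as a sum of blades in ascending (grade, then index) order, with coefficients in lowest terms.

Method: write R = a + b12*e12 + b13*e13 + b23*e23 with a^2 + b12^2 + b13^2 + b23^2 = 1 (so R^-1 = ~R). Expanding the columns R e_j ~R gives tr M = 4a^2 - 1 and, from the antisymmetric part, M21 - M12 = -4a*b12, M13 - M31 = 4a*b13, M32 - M23 = -4a*b23.
Here tr M = -13861/15625, so a^2 = (1 + tr M)/4 = 441/15625 and a = ±21/125. Taking a = 21/125: M21 - M12 = 6048/15625, M13 - M31 = 8064/15625, M32 - M23 = -2352/15625, giving b12 = -72/125, b13 = 96/125, b23 = 28/125, i.e. R = 21/125 - 72/125*e12 + 96/125*e13 + 28/125*e23.
Its e13 coefficient is already positive.
Answer: 21/125 - 72/125*e12 + 96/125*e13 + 28/125*e23. Note: both R and -R realise this M (trace -13861/15625); the covering map identifies them, and the e13-coefficient sign is the tie-breaker.
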